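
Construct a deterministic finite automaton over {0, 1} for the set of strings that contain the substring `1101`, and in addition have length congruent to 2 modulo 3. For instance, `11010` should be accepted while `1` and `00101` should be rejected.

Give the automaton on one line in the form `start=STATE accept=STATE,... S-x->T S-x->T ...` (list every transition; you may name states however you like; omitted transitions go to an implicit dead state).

start=S0 accept=S13 S0-0->S1 S0-1->S2 S1-0->S3 S1-1->S4 S2-0->S3 S2-1->S5 S3-0->S0 S3-1->S6 S4-0->S0 S4-1->S7 S5-0->S8 S5-1->S7 S6-0->S1 S6-1->S9 S7-0->S10 S7-1->S9 S8-0->S1 S8-1->S11 S9-0->S12 S9-1->S5 S10-0->S3 S10-1->S13 S11-0->S13 S11-1->S13 S12-0->S0 S12-1->S14 S13-0->S14 S13-1->S14 S14-0->S11 S14-1->S11

Run two small machines in parallel and take their product. One (5 states) tracks whether and how much of `1101` has been seen; the other (3 states) tracks the input length modulo 3. Each combined state is a pair, one component from each; accept when both components accept.
With 15 states:
          0    1  
>  S0     S1   S2 
   S1     S3   S4 
   S2     S3   S5 
   S3     S0   S6 
   S4     S0   S7 
   S5     S8   S7 
   S6     S1   S9 
   S7    S10   S9 
   S8     S1  S11 
   S9    S12   S5 
   S10    S3  S13 
   S11   S13  S13 
   S12    S0  S14 
 * S13   S14  S14 
   S14   S11  S11 
(> = start, * = accepting)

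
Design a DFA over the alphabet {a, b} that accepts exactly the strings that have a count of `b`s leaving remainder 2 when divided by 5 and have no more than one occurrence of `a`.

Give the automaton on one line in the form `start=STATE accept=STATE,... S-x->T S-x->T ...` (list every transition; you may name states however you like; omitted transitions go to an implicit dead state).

Build one automaton per condition and run them in lockstep. One (5 states) tracks the count of `b`s modulo 5; the other (3 states) tracks the count of `a`s, saturating at 2. Each combined state is a pair, one component from each; accept when both components accept.
With 15 states:
          a    b  
>  S0     S1   S2 
   S1     S3   S4 
   S2     S4   S5 
   S3     S3   S6 
   S4     S6   S7 
 * S5     S7   S8 
   S6     S6   S9 
 * S7     S9  S10 
   S8    S10  S11 
   S9     S9  S12 
   S10   S12  S13 
   S11   S13   S0 
   S12   S12  S14 
   S13   S14   S1 
   S14   S14   S3 
(> = start, * = accepting)

start=S0 accept=S5,S7 S0-a->S1 S0-b->S2 S1-a->S3 S1-b->S4 S2-a->S4 S2-b->S5 S3-a->S3 S3-b->S6 S4-a->S6 S4-b->S7 S5-a->S7 S5-b->S8 S6-a->S6 S6-b->S9 S7-a->S9 S7-b->S10 S8-a->S10 S8-b->S11 S9-a->S9 S9-b->S12 S10-a->S12 S10-b->S13 S11-a->S13 S11-b->S0 S12-a->S12 S12-b->S14 S13-a->S14 S13-b->S1 S14-a->S14 S14-b->S3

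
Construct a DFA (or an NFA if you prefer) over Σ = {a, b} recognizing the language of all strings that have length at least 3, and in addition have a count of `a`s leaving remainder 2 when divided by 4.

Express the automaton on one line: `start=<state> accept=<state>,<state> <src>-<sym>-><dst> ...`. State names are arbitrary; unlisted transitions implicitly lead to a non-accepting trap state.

Handle the two conditions separately and then intersect. One (5 states) tracks the input length, saturating at 4; the other (4 states) tracks the count of `a`s modulo 4. Each combined state is a pair, one component from each; accept when both components accept.
With 14 states:
          a    b  
>  q0     q1   q2 
   q1     q3   q4 
   q2     q4   q5 
   q3     q6   q7 
   q4     q7   q8 
   q5     q8   q9 
   q6    q10  q11 
 * q7    q11  q12 
   q8    q12  q13 
   q9    q13  q10 
   q10   q13  q10 
   q11   q10  q11 
 * q12   q11  q12 
   q13   q12  q13 
(> = start, * = accepting)

start=q0 accept=q7,q12 q0-a->q1 q0-b->q2 q1-a->q3 q1-b->q4 q2-a->q4 q2-b->q5 q3-a->q6 q3-b->q7 q4-a->q7 q4-b->q8 q5-a->q8 q5-b->q9 q6-a->q10 q6-b->q11 q7-a->q11 q7-b->q12 q8-a->q12 q8-b->q13 q9-a->q13 q9-b->q10 q10-a->q13 q10-b->q10 q11-a->q10 q11-b->q11 q12-a->q11 q12-b->q12 q13-a->q12 q13-b->q13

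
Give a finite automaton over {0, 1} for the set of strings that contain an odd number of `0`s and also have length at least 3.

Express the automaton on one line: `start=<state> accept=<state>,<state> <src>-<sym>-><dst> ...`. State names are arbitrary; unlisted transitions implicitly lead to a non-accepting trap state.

start=q0 accept=q5 q0-0->q1 q0-1->q2 q1-0->q3 q1-1->q4 q2-0->q4 q2-1->q3 q3-0->q5 q3-1->q3 q4-0->q3 q4-1->q5 q5-0->q3 q5-1->q5

Run two small machines in parallel and take their product. One (2 states) tracks the count of `0`s modulo 2; the other (5 states) tracks the input length, saturating at 4. Each combined state is a pair, one component from each; accept when both components accept. Minimizing collapses redundant product states.
6 states suffice.
        0   1  
>  q0   q1  q2 
   q1   q3  q4 
   q2   q4  q3 
   q3   q5  q3 
   q4   q3  q5 
 * q5   q3  q5 
(> = start, * = accepting)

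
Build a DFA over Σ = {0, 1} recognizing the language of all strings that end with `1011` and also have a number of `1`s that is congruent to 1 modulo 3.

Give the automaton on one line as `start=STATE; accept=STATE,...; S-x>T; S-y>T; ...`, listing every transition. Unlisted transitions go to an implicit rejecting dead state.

Handle the two conditions separately and then intersect. One (5 states) tracks how much of the suffix `1011` has currently been matched; the other (3 states) tracks the count of `1`s modulo 3. Each combined state is a pair, one component from each; accept when both components accept. Equivalent product states are then merged.
7 states suffice.
        0   1  
>  q0   q0  q1 
   q1   q1  q2 
   q2   q3  q0 
   q3   q4  q5 
   q4   q4  q0 
   q5   q0  q6 
 * q6   q1  q2 
(> = start, * = accepting)

start=q0; accept=q6; q0-0>q0; q0-1>q1; q1-0>q1; q1-1>q2; q2-0>q3; q2-1>q0; q3-0>q4; q3-1>q5; q4-0>q4; q4-1>q0; q5-0>q0; q5-1>q6; q6-0>q1; q6-1>q2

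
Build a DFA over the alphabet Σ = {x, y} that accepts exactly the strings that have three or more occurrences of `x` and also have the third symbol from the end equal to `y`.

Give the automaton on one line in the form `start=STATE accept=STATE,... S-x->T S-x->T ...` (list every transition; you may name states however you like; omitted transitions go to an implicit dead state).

Build one automaton per condition and run them in lockstep. The first has 5 states tracking the count of `x`s, saturating at 4; the second has 15 states tracking the last 3 symbols read. A product state is a pair (one from each), accepting exactly when both do. After merging equivalent states the machine shrinks.
With 15 states:
       x  y 
>  A   B  A 
   B   C  D 
   C   E  F 
   D   G  D 
   E   E  H 
   F   I  J 
   G   K  F 
   H   I  L 
   I   K  M 
   J   N  J 
 * K   E  H 
   L   N  O 
 * M   I  L 
 * N   K  M 
 * O   N  O 
(> = start, * = accepting)

start=A accept=K,M,N,O A-x->B A-y->A B-x->C B-y->D C-x->E C-y->F D-x->G D-y->D E-x->E E-y->H F-x->I F-y->J G-x->K G-y->F H-x->I H-y->L I-x->K I-y->M J-x->N J-y->J K-x->E K-y->H L-x->N L-y->O M-x->I M-y->L N-x->K N-y->M O-x->N O-y->O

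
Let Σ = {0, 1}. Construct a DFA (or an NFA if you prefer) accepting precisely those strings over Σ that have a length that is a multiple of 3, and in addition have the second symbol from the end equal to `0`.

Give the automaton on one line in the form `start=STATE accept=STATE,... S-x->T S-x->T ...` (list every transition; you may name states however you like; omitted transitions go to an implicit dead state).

Build one automaton per condition and run them in lockstep. The first has 3 states tracking the input length modulo 3; the second has 7 states tracking the last 2 symbols read. A product state is a pair (one from each), accepting exactly when both do. Minimizing collapses redundant product states.
5 states suffice.
       0  1 
>  A   B  B 
   B   C  D 
   C   E  E 
   D   A  A 
 * E   B  B 
(> = start, * = accepting)

start=A accept=E A-0->B A-1->B B-0->C B-1->D C-0->E C-1->E D-0->A D-1->A E-0->B E-1->B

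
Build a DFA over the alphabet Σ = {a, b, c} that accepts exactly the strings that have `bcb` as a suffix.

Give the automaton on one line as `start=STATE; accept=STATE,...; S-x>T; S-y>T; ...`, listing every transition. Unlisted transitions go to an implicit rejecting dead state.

Let each state record the length of the longest suffix of the input read so far that is also a prefix of `bcb`. q1 means the last symbol is `b`; q2 means the last 2 symbols are `bc`; q3 means the last 3 symbols are `bcb`. Accept only at q3, where the string currently ends in `bcb`.
With 4 states:
        a   b   c  
>  q0   q0  q1  q0 
   q1   q0  q1  q2 
   q2   q0  q3  q0 
 * q3   q0  q1  q2 
(> = start, * = accepting)

start=q0; accept=q3; q0-a>q0; q0-b>q1; q0-c>q0; q1-a>q0; q1-b>q1; q1-c>q2; q2-a>q0; q2-b>q3; q2-c>q0; q3-a>q0; q3-b>q1; q3-c>q2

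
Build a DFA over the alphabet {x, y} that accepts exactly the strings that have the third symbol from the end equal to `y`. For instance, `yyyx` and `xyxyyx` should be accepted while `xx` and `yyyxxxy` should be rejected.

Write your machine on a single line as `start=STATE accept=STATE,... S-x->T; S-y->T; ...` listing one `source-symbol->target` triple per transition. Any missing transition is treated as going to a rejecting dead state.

start=q0; accept=q11,q12,q13,q14; q0-x->q1; q0-y->q2; q1-x->q3; q1-y->q4; q2-x->q5; q2-y->q6; q3-x->q7; q3-y->q8; q4-x->q9; q4-y->q10; q5-x->q11; q5-y->q12; q6-x->q13; q6-y->q14; q7-x->q7; q7-y->q8; q8-x->q9; q8-y->q10; q9-x->q11; q9-y->q12; q10-x->q13; q10-y->q14; q11-x->q7; q11-y->q8; q12-x->q9; q12-y->q10; q13-x->q11; q13-y->q12; q14-x->q13; q14-y->q14

A DFA must remember the last 3 symbols (since which symbol is third-to-last isn't known until the input ends). Use one state per possible window of the last ≤3 symbols; accept from those whose window starts with `y`.
15 states suffice.
          x    y  
>  q0     q1   q2 
   q1     q3   q4 
   q2     q5   q6 
   q3     q7   q8 
   q4     q9  q10 
   q5    q11  q12 
   q6    q13  q14 
   q7     q7   q8 
   q8     q9  q10 
   q9    q11  q12 
   q10   q13  q14 
 * q11    q7   q8 
 * q12    q9  q10 
 * q13   q11  q12 
 * q14   q13  q14 
(> = start, * = accepting)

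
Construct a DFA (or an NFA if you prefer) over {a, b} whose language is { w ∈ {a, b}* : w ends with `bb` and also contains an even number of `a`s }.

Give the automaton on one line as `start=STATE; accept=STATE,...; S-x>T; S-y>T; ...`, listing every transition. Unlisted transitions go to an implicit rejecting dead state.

start=q0; accept=q4; q0-a>q1; q0-b>q2; q1-a>q0; q1-b>q3; q2-a>q1; q2-b>q4; q3-a>q0; q3-b>q5; q4-a>q1; q4-b>q4; q5-a>q0; q5-b>q5

Build one automaton per condition and run them in lockstep. The first has 3 states tracking how much of the suffix `bb` has currently been matched; the second has 2 states tracking the count of `a`s modulo 2. A product state is a pair (one from each), accepting exactly when both do.
        a   b  
>  q0   q1  q2 
   q1   q0  q3 
   q2   q1  q4 
   q3   q0  q5 
 * q4   q1  q4 
   q5   q0  q5 
(> = start, * = accepting)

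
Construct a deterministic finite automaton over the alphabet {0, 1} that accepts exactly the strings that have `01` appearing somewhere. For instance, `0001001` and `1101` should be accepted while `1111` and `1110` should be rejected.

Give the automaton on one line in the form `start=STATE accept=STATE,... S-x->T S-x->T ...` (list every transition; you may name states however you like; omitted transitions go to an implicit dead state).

start=s0 accept=s2 s0-0->s1 s0-1->s0 s1-0->s1 s1-1->s2 s2-0->s2 s2-1->s2

Track how much of `01` has been matched so far: state s0 is no progress, s2 is the absorbing accept state reached once `01` has occurred. Intermediate states record partial matches; on a mismatch, fall back to the longest reusable overlap.
A 3-state machine:
        0   1  
>  s0   s1  s0 
   s1   s1  s2 
 * s2   s2  s2 
(> = start, * = accepting)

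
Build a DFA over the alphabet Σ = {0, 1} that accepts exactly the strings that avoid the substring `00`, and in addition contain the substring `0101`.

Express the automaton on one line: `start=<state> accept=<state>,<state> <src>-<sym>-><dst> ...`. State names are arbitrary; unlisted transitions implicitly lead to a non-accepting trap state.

start=A accept=F,G A-0->B A-1->A B-0->C B-1->D C-0->C C-1->C D-0->E D-1->A E-0->C E-1->F F-0->G F-1->F G-0->C G-1->F

Run two small machines in parallel and take their product. One (3 states) tracks partial matches of the forbidden pattern `00`; the other (5 states) tracks whether and how much of `0101` has been seen. Each combined state is a pair, one component from each; accept when both components accept. Equivalent product states are then merged.
With 7 states:
       0  1 
>  A   B  A 
   B   C  D 
   C   C  C 
   D   E  A 
   E   C  F 
 * F   G  F 
 * G   C  F 
(> = start, * = accepting)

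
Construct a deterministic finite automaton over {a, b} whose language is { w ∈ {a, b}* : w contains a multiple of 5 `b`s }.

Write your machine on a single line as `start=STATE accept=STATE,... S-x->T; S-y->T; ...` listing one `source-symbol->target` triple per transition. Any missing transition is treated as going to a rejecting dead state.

The only thing that matters is how many `b`s have appeared, reduced mod 5. Use one state per residue: s0 for 0, …, s4 for 4. Reading `b` moves to the next residue; anything else stays put. s0 is accepting.
A 5-state machine:
        a   b  
>* s0   s0  s1 
   s1   s1  s2 
   s2   s2  s3 
   s3   s3  s4 
   s4   s4  s0 
(> = start, * = accepting)

start=s0; accept=s0; s0-a->s0; s0-b->s1; s1-a->s1; s1-b->s2; s2-a->s2; s2-b->s3; s3-a->s3; s3-b->s4; s4-a->s4; s4-b->s0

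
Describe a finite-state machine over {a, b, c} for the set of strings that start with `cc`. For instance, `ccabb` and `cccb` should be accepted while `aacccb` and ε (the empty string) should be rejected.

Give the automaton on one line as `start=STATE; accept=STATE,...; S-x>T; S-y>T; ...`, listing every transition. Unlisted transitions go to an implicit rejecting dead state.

Check the first 2 symbols one by one: q0 through q1 record how many have matched `cc` so far; any wrong symbol goes to the dead state q3. After all 2 match we enter the accepting sink q2.
A 4-state machine:
        a   b   c  
>  q0   q3  q3  q1 
   q1   q3  q3  q2 
 * q2   q2  q2  q2 
   q3   q3  q3  q3 
(> = start, * = accepting)

start=q0; accept=q2; q0-a>q3; q0-b>q3; q0-c>q1; q1-a>q3; q1-b>q3; q1-c>q2; q2-a>q2; q2-b>q2; q2-c>q2; q3-a>q3; q3-b>q3; q3-c>q3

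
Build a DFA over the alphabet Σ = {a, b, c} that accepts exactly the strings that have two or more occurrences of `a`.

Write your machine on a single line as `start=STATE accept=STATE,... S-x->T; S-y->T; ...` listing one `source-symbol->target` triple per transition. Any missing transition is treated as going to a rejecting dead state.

start=q0; accept=q2,q3; q0-a->q1; q0-b->q0; q0-c->q0; q1-a->q2; q1-b->q1; q1-c->q1; q2-a->q3; q2-b->q2; q2-c->q2; q3-a->q3; q3-b->q3; q3-c->q3

Count `a`s, saturating at 3: states q0 through q2 mean 0 through 2 `a`s seen; q3 means more than 2. Each `a` increments (capped at q3); other symbols loop. Accept from {q2, q3}.
        a   b   c  
>  q0   q1  q0  q0 
   q1   q2  q1  q1 
 * q2   q3  q2  q2 
 * q3   q3  q3  q3 
(> = start, * = accepting)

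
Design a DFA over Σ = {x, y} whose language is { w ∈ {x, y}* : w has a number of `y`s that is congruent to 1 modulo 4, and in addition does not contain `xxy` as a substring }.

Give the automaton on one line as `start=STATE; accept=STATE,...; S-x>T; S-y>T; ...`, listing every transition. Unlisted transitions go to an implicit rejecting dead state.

Build one automaton per condition and run them in lockstep. The first has 4 states tracking the count of `y`s modulo 4; the second has 4 states tracking partial matches of the forbidden pattern `xxy`. A product state is a pair (one from each), accepting exactly when both do. Minimizing collapses redundant product states.
10 states suffice.
        x   y  
>  S0   S1  S2 
   S1   S3  S2 
 * S2   S4  S5 
   S3   S3  S3 
 * S4   S6  S5 
   S5   S7  S8 
 * S6   S6  S3 
   S7   S3  S8 
   S8   S9  S0 
   S9   S3  S0 
(> = start, * = accepting)

start=S0; accept=S2,S4,S6; S0-x>S1; S0-y>S2; S1-x>S3; S1-y>S2; S2-x>S4; S2-y>S5; S3-x>S3; S3-y>S3; S4-x>S6; S4-y>S5; S5-x>S7; S5-y>S8; S6-x>S6; S6-y>S3; S7-x>S3; S7-y>S8; S8-x>S9; S8-y>S0; S9-x>S3; S9-y>S0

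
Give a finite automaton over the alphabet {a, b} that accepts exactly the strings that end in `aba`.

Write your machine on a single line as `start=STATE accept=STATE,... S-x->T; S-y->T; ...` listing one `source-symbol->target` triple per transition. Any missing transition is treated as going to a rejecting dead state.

Remember how much of `aba` the current input suffix matches. State S0 means no match yet; S1 means the last symbol is `a`; S2 means the last 2 symbols are `ab`; S3 means the last 3 symbols are `aba`. Only S3 accepts. On a mismatch, fall back to the longest proper suffix that is still a prefix of `aba`.
        a   b  
>  S0   S1  S0 
   S1   S1  S2 
   S2   S3  S0 
 * S3   S1  S2 
(> = start, * = accepting)

start=S0; accept=S3; S0-a->S1; S0-b->S0; S1-a->S1; S1-b->S2; S2-a->S3; S2-b->S0; S3-a->S1; S3-b->S2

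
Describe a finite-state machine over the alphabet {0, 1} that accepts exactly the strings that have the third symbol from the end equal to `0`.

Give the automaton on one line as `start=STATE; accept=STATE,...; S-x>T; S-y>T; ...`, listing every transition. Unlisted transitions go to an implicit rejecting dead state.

A DFA must remember the last 3 symbols (since which symbol is third-to-last isn't known until the input ends). Use one state per possible window of the last ≤3 symbols; accept from those whose window starts with `0`.
15 states suffice.
       0  1 
>  A   B  C 
   B   D  E 
   C   F  G 
   D   H  I 
   E   J  K 
   F   L  M 
   G   N  O 
 * H   H  I 
 * I   J  K 
 * J   L  M 
 * K   N  O 
   L   H  I 
   M   J  K 
   N   L  M 
   O   N  O 
(> = start, * = accepting)

start=A; accept=H,I,J,K; A-0>B; A-1>C; B-0>D; B-1>E; C-0>F; C-1>G; D-0>H; D-1>I; E-0>J; E-1>K; F-0>L; F-1>M; G-0>N; G-1>O; H-0>H; H-1>I; I-0>J; I-1>K; J-0>L; J-1>M; K-0>N; K-1>O; L-0>H; L-1>I; M-0>J; M-1>K; N-0>L; N-1>M; O-0>N; O-1>O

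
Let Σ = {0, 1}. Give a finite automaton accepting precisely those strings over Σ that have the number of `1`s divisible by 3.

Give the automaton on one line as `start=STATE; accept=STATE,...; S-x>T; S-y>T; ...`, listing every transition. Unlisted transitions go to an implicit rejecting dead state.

start=q0; accept=q0; q0-0>q0; q0-1>q1; q1-0>q1; q1-1>q2; q2-0>q2; q2-1>q0

The only thing that matters is how many `1`s have appeared, reduced mod 3. Use one state per residue: q0 for 0, …, q2 for 2. Reading `1` moves to the next residue; anything else stays put. q0 is accepting.
        0   1  
>* q0   q0  q1 
   q1   q1  q2 
   q2   q2  q0 
(> = start, * = accepting)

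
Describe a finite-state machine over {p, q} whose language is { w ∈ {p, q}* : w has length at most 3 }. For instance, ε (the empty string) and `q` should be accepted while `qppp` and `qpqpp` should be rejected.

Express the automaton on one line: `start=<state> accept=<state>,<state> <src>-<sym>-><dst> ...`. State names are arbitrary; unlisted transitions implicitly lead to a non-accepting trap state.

start=S0 accept=S0,S1,S2,S3 S0-p->S1 S0-q->S1 S1-p->S2 S1-q->S2 S2-p->S3 S2-q->S3 S3-p->S4 S3-q->S4 S4-p->S4 S4-q->S4

We only need to distinguish lengths 0, 1, …, 3, and '>3'. Chain S0 → S1 → S2 → S3 → S4 on every symbol, with S4 looping. Accepting states: {S0, S1, S2, S3}.
A 5-state machine:
        p   q  
>* S0   S1  S1 
 * S1   S2  S2 
 * S2   S3  S3 
 * S3   S4  S4 
   S4   S4  S4 
(> = start, * = accepting)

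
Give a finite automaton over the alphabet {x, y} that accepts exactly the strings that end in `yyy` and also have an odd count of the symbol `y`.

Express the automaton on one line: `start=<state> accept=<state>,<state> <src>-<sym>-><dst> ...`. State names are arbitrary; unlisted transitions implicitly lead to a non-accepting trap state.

Run two small machines in parallel and take their product. The first has 4 states tracking how much of the suffix `yyy` has currently been matched; the second has 2 states tracking the count of `y`s modulo 2. A product state is a pair (one from each), accepting exactly when both do.
        x   y  
>  S0   S0  S1 
   S1   S2  S3 
   S2   S2  S4 
   S3   S0  S5 
   S4   S0  S6 
 * S5   S2  S7 
   S6   S2  S7 
   S7   S0  S5 
(> = start, * = accepting)

start=S0 accept=S5 S0-x->S0 S0-y->S1 S1-x->S2 S1-y->S3 S2-x->S2 S2-y->S4 S3-x->S0 S3-y->S5 S4-x->S0 S4-y->S6 S5-x->S2 S5-y->S7 S6-x->S2 S6-y->S7 S7-x->S0 S7-y->S5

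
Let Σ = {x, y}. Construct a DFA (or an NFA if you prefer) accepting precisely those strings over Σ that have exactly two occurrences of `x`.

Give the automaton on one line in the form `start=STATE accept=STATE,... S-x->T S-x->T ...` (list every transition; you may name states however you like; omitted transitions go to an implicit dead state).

start=q0 accept=q2 q0-x->q1 q0-y->q0 q1-x->q2 q1-y->q1 q2-x->q3 q2-y->q2 q3-x->q3 q3-y->q3

Only the number of `x`s matters, and only up to 3. Make a chain q0 → q1 → q2 → q3 advanced by each `x` (with q3 absorbing); every other symbol self-loops. The accepting set is {q2}.
With 4 states:
        x   y  
>  q0   q1  q0 
   q1   q2  q1 
 * q2   q3  q2 
   q3   q3  q3 
(> = start, * = accepting)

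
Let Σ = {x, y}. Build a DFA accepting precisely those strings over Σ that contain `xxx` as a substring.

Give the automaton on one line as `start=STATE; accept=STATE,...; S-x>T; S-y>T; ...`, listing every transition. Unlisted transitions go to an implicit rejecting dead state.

States q0..q2 record the length of the longest prefix of `xxx` that matches the current input suffix. Reaching q3 means `xxx` has been seen, and we stay there forever. Accept from q3.
        x   y  
>  q0   q1  q0 
   q1   q2  q0 
   q2   q3  q0 
 * q3   q3  q3 
(> = start, * = accepting)

start=q0; accept=q3; q0-x>q1; q0-y>q0; q1-x>q2; q1-y>q0; q2-x>q3; q2-y>q0; q3-x>q3; q3-y>q3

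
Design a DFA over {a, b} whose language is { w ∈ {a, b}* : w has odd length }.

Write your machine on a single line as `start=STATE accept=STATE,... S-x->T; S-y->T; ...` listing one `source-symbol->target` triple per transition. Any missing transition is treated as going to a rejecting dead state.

Count input length modulo 2: every symbol advances one step around the cycle q0 → q1 → q0. Accept at q1.
2 states suffice.
        a   b  
>  q0   q1  q1 
 * q1   q0  q0 
(> = start, * = accepting)

start=q0; accept=q1; q0-a->q1; q0-b->q1; q1-a->q0; q1-b->q0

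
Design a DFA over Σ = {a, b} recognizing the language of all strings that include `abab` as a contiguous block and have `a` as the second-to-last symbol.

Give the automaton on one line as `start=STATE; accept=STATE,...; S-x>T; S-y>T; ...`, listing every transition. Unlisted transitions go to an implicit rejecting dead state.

Build one automaton per condition and run them in lockstep. The first has 5 states tracking whether and how much of `abab` has been seen; the second has 7 states tracking the last 2 symbols read. A product state is a pair (one from each), accepting exactly when both do.
12 states suffice.
          a    b  
>  S0     S1   S2 
   S1     S3   S4 
   S2     S5   S6 
   S3     S3   S4 
   S4     S7   S6 
   S5     S3   S4 
   S6     S5   S6 
   S7     S3   S8 
 * S8     S9  S10 
   S9    S11   S8 
   S10    S9  S10 
 * S11   S11   S8 
(> = start, * = accepting)

start=S0; accept=S8,S11; S0-a>S1; S0-b>S2; S1-a>S3; S1-b>S4; S2-a>S5; S2-b>S6; S3-a>S3; S3-b>S4; S4-a>S7; S4-b>S6; S5-a>S3; S5-b>S4; S6-a>S5; S6-b>S6; S7-a>S3; S7-b>S8; S8-a>S9; S8-b>S10; S9-a>S11; S9-b>S8; S10-a>S9; S10-b>S10; S11-a>S11; S11-b>S8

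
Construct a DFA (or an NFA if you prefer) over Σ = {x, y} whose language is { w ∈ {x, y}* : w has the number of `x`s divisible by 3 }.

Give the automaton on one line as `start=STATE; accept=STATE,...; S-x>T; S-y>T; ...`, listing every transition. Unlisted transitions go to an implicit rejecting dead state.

The only thing that matters is how many `x`s have appeared, reduced mod 3. Use one state per residue: A for 0, …, C for 2. Reading `x` moves to the next residue; anything else stays put. A is accepting.
       x  y 
>* A   B  A 
   B   C  B 
   C   A  C 
(> = start, * = accepting)

start=A; accept=A; A-x>B; A-y>A; B-x>C; B-y>B; C-x>A; C-y>C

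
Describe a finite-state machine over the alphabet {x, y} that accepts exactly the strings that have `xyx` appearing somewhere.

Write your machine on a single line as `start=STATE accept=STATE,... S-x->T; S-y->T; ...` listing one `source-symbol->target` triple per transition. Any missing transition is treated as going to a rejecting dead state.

start=q0; accept=q3; q0-x->q1; q0-y->q0; q1-x->q1; q1-y->q2; q2-x->q3; q2-y->q0; q3-x->q3; q3-y->q3

Track how much of `xyx` has been matched so far: state q0 is no progress, q3 is the absorbing accept state reached once `xyx` has occurred. Intermediate states record partial matches; on a mismatch, fall back to the longest reusable overlap.
4 states suffice.
        x   y  
>  q0   q1  q0 
   q1   q1  q2 
   q2   q3  q0 
 * q3   q3  q3 
(> = start, * = accepting)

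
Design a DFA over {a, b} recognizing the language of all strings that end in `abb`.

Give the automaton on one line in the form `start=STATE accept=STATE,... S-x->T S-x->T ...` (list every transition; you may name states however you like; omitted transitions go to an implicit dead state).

Remember how much of `abb` the current input suffix matches. State q0 means no match yet; q1 means the last symbol is `a`; q2 means the last 2 symbols are `ab`; q3 means the last 3 symbols are `abb`. Only q3 accepts. On a mismatch, fall back to the longest proper suffix that is still a prefix of `abb`.
A 4-state machine:
        a   b  
>  q0   q1  q0 
   q1   q1  q2 
   q2   q1  q3 
 * q3   q1  q0 
(> = start, * = accepting)

start=q0 accept=q3 q0-a->q1 q0-b->q0 q1-a->q1 q1-b->q2 q2-a->q1 q2-b->q3 q3-a->q1 q3-b->q0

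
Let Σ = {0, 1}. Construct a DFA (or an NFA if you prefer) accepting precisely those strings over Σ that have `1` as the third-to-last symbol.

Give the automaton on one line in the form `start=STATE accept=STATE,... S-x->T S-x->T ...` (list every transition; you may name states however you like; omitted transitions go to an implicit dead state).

start=s0 accept=s11,s12,s13,s14 s0-0->s1 s0-1->s2 s1-0->s3 s1-1->s4 s2-0->s5 s2-1->s6 s3-0->s7 s3-1->s8 s4-0->s9 s4-1->s10 s5-0->s11 s5-1->s12 s6-0->s13 s6-1->s14 s7-0->s7 s7-1->s8 s8-0->s9 s8-1->s10 s9-0->s11 s9-1->s12 s10-0->s13 s10-1->s14 s11-0->s7 s11-1->s8 s12-0->s9 s12-1->s10 s13-0->s11 s13-1->s12 s14-0->s13 s14-1->s14

A DFA must remember the last 3 symbols (since which symbol is third-to-last isn't known until the input ends). Use one state per possible window of the last ≤3 symbols; accept from those whose window starts with `1`.
          0    1  
>  s0     s1   s2 
   s1     s3   s4 
   s2     s5   s6 
   s3     s7   s8 
   s4     s9  s10 
   s5    s11  s12 
   s6    s13  s14 
   s7     s7   s8 
   s8     s9  s10 
   s9    s11  s12 
   s10   s13  s14 
 * s11    s7   s8 
 * s12    s9  s10 
 * s13   s11  s12 
 * s14   s13  s14 
(> = start, * = accepting)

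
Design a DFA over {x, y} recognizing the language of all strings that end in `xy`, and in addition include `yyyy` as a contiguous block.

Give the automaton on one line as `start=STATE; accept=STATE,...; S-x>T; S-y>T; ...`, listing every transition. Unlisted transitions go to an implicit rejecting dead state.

start=q0; accept=q8; q0-x>q1; q0-y>q2; q1-x>q1; q1-y>q3; q2-x>q1; q2-y>q4; q3-x>q1; q3-y>q4; q4-x>q1; q4-y>q5; q5-x>q1; q5-y>q6; q6-x>q7; q6-y>q6; q7-x>q7; q7-y>q8; q8-x>q7; q8-y>q6

Run two small machines in parallel and take their product. One (3 states) tracks how much of the suffix `xy` has currently been matched; the other (5 states) tracks whether and how much of `yyyy` has been seen. Each combined state is a pair, one component from each; accept when both components accept.
9 states suffice.
        x   y  
>  q0   q1  q2 
   q1   q1  q3 
   q2   q1  q4 
   q3   q1  q4 
   q4   q1  q5 
   q5   q1  q6 
   q6   q7  q6 
   q7   q7  q8 
 * q8   q7  q6 
(> = start, * = accepting)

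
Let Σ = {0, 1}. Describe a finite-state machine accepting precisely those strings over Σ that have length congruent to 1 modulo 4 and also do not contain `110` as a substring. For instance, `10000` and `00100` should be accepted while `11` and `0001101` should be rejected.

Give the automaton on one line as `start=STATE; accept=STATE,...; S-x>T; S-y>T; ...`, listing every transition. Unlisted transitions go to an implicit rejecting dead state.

start=S0; accept=S1,S2,S13; S0-0>S1; S0-1>S2; S1-0>S3; S1-1>S4; S2-0>S3; S2-1>S5; S3-0>S6; S3-1>S7; S4-0>S6; S4-1>S8; S5-0>S9; S5-1>S8; S6-0>S0; S6-1>S10; S7-0>S0; S7-1>S11; S8-0>S12; S8-1>S11; S9-0>S12; S9-1>S12; S10-0>S1; S10-1>S13; S11-0>S14; S11-1>S13; S12-0>S14; S12-1>S14; S13-0>S15; S13-1>S5; S14-0>S15; S14-1>S15; S15-0>S9; S15-1>S9

Run two small machines in parallel and take their product. The first has 4 states tracking the input length modulo 4; the second has 4 states tracking partial matches of the forbidden pattern `110`. A product state is a pair (one from each), accepting exactly when both do.
A 16-state machine:
          0    1  
>  S0     S1   S2 
 * S1     S3   S4 
 * S2     S3   S5 
   S3     S6   S7 
   S4     S6   S8 
   S5     S9   S8 
   S6     S0  S10 
   S7     S0  S11 
   S8    S12  S11 
   S9    S12  S12 
   S10    S1  S13 
   S11   S14  S13 
   S12   S14  S14 
 * S13   S15   S5 
   S14   S15  S15 
   S15    S9   S9 
(> = start, * = accepting)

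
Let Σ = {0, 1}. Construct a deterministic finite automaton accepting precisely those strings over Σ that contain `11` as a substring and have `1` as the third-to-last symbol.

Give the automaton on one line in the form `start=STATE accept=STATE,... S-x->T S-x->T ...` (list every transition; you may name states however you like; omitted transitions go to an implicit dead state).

Build one automaton per condition and run them in lockstep. One (3 states) tracks whether and how much of `11` has been seen; the other (15 states) tracks the last 3 symbols read. Each combined state is a pair, one component from each; accept when both components accept.
With 20 states:
          0    1  
>  q0     q1   q2 
   q1     q3   q4 
   q2     q5   q6 
   q3     q7   q8 
   q4     q9  q10 
   q5    q11  q12 
   q6    q13  q14 
   q7     q7   q8 
   q8     q9  q10 
   q9    q11  q12 
   q10   q13  q14 
   q11    q7   q8 
   q12    q9  q10 
 * q13   q15  q16 
 * q14   q13  q14 
 * q15   q17  q18 
 * q16   q19  q10 
   q17   q17  q18 
   q18   q19  q10 
   q19   q15  q16 
(> = start, * = accepting)

start=q0 accept=q13,q14,q15,q16 q0-0->q1 q0-1->q2 q1-0->q3 q1-1->q4 q2-0->q5 q2-1->q6 q3-0->q7 q3-1->q8 q4-0->q9 q4-1->q10 q5-0->q11 q5-1->q12 q6-0->q13 q6-1->q14 q7-0->q7 q7-1->q8 q8-0->q9 q8-1->q10 q9-0->q11 q9-1->q12 q10-0->q13 q10-1->q14 q11-0->q7 q11-1->q8 q12-0->q9 q12-1->q10 q13-0->q15 q13-1->q16 q14-0->q13 q14-1->q14 q15-0->q17 q15-1->q18 q16-0->q19 q16-1->q10 q17-0->q17 q17-1->q18 q18-0->q19 q18-1->q10 q19-0->q15 q19-1->q16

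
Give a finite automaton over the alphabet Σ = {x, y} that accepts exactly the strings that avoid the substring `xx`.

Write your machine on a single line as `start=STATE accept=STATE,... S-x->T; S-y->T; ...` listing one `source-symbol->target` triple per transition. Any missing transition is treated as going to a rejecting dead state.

start=S0; accept=S0,S1; S0-x->S1; S0-y->S0; S1-x->S2; S1-y->S0; S2-x->S2; S2-y->S2

Track partial matches of the forbidden pattern `xx`. State S2 is a dead state reached once `xx` has occurred; every other state accepts. S0 means no part of `xx` is currently matched.
        x   y  
>* S0   S1  S0 
 * S1   S2  S0 
   S2   S2  S2 
(> = start, * = accepting)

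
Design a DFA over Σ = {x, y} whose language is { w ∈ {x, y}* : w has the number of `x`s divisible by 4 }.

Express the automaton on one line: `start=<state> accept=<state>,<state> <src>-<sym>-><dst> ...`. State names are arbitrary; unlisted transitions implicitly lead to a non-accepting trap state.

start=S0 accept=S0 S0-x->S1 S0-y->S0 S1-x->S2 S1-y->S1 S2-x->S3 S2-y->S2 S3-x->S0 S3-y->S3

The only thing that matters is how many `x`s have appeared, reduced mod 4. Use one state per residue: S0 for 0, …, S3 for 3. Reading `x` moves to the next residue; anything else stays put. S0 is accepting.
With 4 states:
        x   y  
>* S0   S1  S0 
   S1   S2  S1 
   S2   S3  S2 
   S3   S0  S3 
(> = start, * = accepting)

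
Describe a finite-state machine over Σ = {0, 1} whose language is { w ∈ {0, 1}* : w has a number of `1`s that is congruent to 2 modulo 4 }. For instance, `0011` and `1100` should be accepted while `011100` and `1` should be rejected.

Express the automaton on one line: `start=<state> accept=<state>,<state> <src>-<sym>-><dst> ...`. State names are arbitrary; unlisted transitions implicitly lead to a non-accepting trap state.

start=q0 accept=q2 q0-0->q0 q0-1->q1 q1-0->q1 q1-1->q2 q2-0->q2 q2-1->q3 q3-0->q3 q3-1->q0

Keep the running count of `1`s modulo 4: each `1` advances along the cycle q0 → q1 → q2 → q3 → q0 while other symbols loop. Accept at q2.
        0   1  
>  q0   q0  q1 
   q1   q1  q2 
 * q2   q2  q3 
   q3   q3  q0 
(> = start, * = accepting)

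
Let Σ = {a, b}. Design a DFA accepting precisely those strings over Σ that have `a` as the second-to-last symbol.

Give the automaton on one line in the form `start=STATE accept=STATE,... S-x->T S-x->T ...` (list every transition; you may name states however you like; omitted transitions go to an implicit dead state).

start=S0 accept=S3,S4 S0-a->S1 S0-b->S2 S1-a->S3 S1-b->S4 S2-a->S5 S2-b->S6 S3-a->S3 S3-b->S4 S4-a->S5 S4-b->S6 S5-a->S3 S5-b->S4 S6-a->S5 S6-b->S6

A DFA must remember the last 2 symbols (since which symbol is second-to-last isn't known until the input ends). Use one state per possible window of the last ≤2 symbols; accept from those whose window starts with `a`.
With 7 states:
        a   b  
>  S0   S1  S2 
   S1   S3  S4 
   S2   S5  S6 
 * S3   S3  S4 
 * S4   S5  S6 
   S5   S3  S4 
   S6   S5  S6 
(> = start, * = accepting)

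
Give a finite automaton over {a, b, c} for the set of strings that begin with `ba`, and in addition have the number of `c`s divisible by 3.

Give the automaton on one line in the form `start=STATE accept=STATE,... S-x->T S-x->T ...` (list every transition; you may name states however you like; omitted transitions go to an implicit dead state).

start=q0 accept=q3 q0-a->q1 q0-b->q2 q0-c->q1 q1-a->q1 q1-b->q1 q1-c->q1 q2-a->q3 q2-b->q1 q2-c->q1 q3-a->q3 q3-b->q3 q3-c->q4 q4-a->q4 q4-b->q4 q4-c->q5 q5-a->q5 q5-b->q5 q5-c->q3

Handle the two conditions separately and then intersect. One (4 states) tracks whether the input so far still matches the prefix `ba`; the other (3 states) tracks the count of `c`s modulo 3. Each combined state is a pair, one component from each; accept when both components accept. Equivalent product states are then merged.
With 6 states:
        a   b   c  
>  q0   q1  q2  q1 
   q1   q1  q1  q1 
   q2   q3  q1  q1 
 * q3   q3  q3  q4 
   q4   q4  q4  q5 
   q5   q5  q5  q3 
(> = start, * = accepting)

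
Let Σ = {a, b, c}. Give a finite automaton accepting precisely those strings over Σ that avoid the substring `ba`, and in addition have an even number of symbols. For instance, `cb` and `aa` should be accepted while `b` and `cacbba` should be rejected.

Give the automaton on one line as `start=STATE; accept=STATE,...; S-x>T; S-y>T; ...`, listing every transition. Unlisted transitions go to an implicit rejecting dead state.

Build one automaton per condition and run them in lockstep. One (3 states) tracks partial matches of the forbidden pattern `ba`; the other (2 states) tracks the input length modulo 2. Each combined state is a pair, one component from each; accept when both components accept. Equivalent product states are then merged.
        a   b   c  
>* q0   q1  q2  q1 
   q1   q0  q3  q0 
   q2   q4  q3  q0 
 * q3   q4  q2  q1 
   q4   q4  q4  q4 
(> = start, * = accepting)

start=q0; accept=q0,q3; q0-a>q1; q0-b>q2; q0-c>q1; q1-a>q0; q1-b>q3; q1-c>q0; q2-a>q4; q2-b>q3; q2-c>q0; q3-a>q4; q3-b>q2; q3-c>q1; q4-a>q4; q4-b>q4; q4-c>q4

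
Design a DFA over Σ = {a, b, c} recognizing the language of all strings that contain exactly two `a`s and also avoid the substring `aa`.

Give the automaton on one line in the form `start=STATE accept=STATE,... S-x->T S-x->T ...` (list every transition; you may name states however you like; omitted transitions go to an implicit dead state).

start=q0 accept=q5,q6 q0-a->q1 q0-b->q0 q0-c->q0 q1-a->q2 q1-b->q3 q1-c->q3 q2-a->q4 q2-b->q2 q2-c->q2 q3-a->q5 q3-b->q3 q3-c->q3 q4-a->q4 q4-b->q4 q4-c->q4 q5-a->q4 q5-b->q6 q5-c->q6 q6-a->q7 q6-b->q6 q6-c->q6 q7-a->q4 q7-b->q8 q7-c->q8 q8-a->q7 q8-b->q8 q8-c->q8

Handle the two conditions separately and then intersect. The first has 4 states tracking the count of `a`s, saturating at 3; the second has 3 states tracking partial matches of the forbidden pattern `aa`. A product state is a pair (one from each), accepting exactly when both do.
        a   b   c  
>  q0   q1  q0  q0 
   q1   q2  q3  q3 
   q2   q4  q2  q2 
   q3   q5  q3  q3 
   q4   q4  q4  q4 
 * q5   q4  q6  q6 
 * q6   q7  q6  q6 
   q7   q4  q8  q8 
   q8   q7  q8  q8 
(> = start, * = accepting)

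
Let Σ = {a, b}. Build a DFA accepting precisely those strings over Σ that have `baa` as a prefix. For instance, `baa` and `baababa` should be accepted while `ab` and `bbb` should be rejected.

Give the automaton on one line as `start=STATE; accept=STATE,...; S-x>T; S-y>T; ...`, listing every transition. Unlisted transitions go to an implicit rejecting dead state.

Walk along `baa` while the input agrees: from s0 take `b` to s1, and so on. Any deviation drops to the rejecting sink s4. Once s3 is reached the prefix is confirmed and every continuation is accepted.
With 5 states:
        a   b  
>  s0   s4  s1 
   s1   s2  s4 
   s2   s3  s4 
 * s3   s3  s3 
   s4   s4  s4 
(> = start, * = accepting)

start=s0; accept=s3; s0-a>s4; s0-b>s1; s1-a>s2; s1-b>s4; s2-a>s3; s2-b>s4; s3-a>s3; s3-b>s3; s4-a>s4; s4-b>s4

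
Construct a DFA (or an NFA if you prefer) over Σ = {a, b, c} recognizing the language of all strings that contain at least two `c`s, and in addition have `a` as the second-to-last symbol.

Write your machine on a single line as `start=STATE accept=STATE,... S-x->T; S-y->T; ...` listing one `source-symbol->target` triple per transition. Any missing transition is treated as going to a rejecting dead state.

start=q0; accept=q4,q6; q0-a->q0; q0-b->q0; q0-c->q1; q1-a->q2; q1-b->q1; q1-c->q3; q2-a->q2; q2-b->q1; q2-c->q4; q3-a->q5; q3-b->q3; q3-c->q3; q4-a->q5; q4-b->q3; q4-c->q3; q5-a->q6; q5-b->q4; q5-c->q4; q6-a->q6; q6-b->q4; q6-c->q4

Handle the two conditions separately and then intersect. One (4 states) tracks the count of `c`s, saturating at 3; the other (13 states) tracks the last 2 symbols read. Each combined state is a pair, one component from each; accept when both components accept. Minimizing collapses redundant product states.
7 states suffice.
        a   b   c  
>  q0   q0  q0  q1 
   q1   q2  q1  q3 
   q2   q2  q1  q4 
   q3   q5  q3  q3 
 * q4   q5  q3  q3 
   q5   q6  q4  q4 
 * q6   q6  q4  q4 
(> = start, * = accepting)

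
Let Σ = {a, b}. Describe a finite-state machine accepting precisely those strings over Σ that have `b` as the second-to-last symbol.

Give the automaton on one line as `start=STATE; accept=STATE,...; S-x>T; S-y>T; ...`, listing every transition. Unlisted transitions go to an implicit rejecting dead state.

A DFA must remember the last 2 symbols (since which symbol is second-to-last isn't known until the input ends). Use one state per possible window of the last ≤2 symbols; accept from those whose window starts with `b`.
With 7 states:
        a   b  
>  S0   S1  S2 
   S1   S3  S4 
   S2   S5  S6 
   S3   S3  S4 
   S4   S5  S6 
 * S5   S3  S4 
 * S6   S5  S6 
(> = start, * = accepting)

start=S0; accept=S5,S6; S0-a>S1; S0-b>S2; S1-a>S3; S1-b>S4; S2-a>S5; S2-b>S6; S3-a>S3; S3-b>S4; S4-a>S5; S4-b>S6; S5-a>S3; S5-b>S4; S6-a>S5; S6-b>S6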